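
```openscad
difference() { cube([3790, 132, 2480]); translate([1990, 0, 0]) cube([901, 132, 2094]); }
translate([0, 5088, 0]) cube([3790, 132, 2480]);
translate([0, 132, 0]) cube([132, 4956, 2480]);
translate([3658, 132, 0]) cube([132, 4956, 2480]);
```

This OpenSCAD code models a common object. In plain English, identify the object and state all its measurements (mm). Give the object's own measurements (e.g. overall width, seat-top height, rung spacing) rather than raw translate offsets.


A single room: four walls, each 2480 mm tall and 132 mm thick, enclosing an outside footprint 3790×5220 mm (x × y), no floor or roof. The front and back walls (−y and +y sides) run the full x-width; the side walls fit between their inner faces. A door opening 901 mm wide and 2094 mm tall is cut through the front wall from the floor up, its −x edge 1990 mm from the wall's −x end.


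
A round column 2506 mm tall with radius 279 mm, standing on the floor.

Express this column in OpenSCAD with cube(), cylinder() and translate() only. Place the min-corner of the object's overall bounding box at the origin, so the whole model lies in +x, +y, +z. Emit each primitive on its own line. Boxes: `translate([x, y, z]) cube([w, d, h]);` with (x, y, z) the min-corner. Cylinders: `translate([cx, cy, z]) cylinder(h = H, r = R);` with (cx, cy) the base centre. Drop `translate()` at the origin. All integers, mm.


translate([279, 279, 0]) cylinder(h = 2506, r = 279);


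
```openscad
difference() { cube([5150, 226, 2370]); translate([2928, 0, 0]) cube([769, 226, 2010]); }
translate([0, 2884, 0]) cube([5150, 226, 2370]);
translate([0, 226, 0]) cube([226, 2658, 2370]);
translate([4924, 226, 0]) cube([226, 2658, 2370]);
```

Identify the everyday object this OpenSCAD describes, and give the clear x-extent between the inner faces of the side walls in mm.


A single room. The interior width is 4698 mm.

Four walls enclosing a rectangle with a door in the front wall — a room. Outside width 5150 minus two 226 mm walls gives 4698 mm.


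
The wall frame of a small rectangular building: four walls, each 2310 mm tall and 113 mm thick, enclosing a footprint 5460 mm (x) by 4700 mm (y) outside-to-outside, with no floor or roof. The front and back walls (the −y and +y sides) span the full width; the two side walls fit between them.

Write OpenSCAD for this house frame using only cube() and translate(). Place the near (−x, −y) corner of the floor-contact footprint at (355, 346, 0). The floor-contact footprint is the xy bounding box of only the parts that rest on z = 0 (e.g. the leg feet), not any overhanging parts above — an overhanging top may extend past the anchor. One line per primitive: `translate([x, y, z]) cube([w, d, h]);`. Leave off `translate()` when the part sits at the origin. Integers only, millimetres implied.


translate([355, 346, 0]) cube([5460, 113, 2310]);
translate([355, 4933, 0]) cube([5460, 113, 2310]);
translate([355, 459, 0]) cube([113, 4474, 2310]);
translate([5702, 459, 0]) cube([113, 4474, 2310]);


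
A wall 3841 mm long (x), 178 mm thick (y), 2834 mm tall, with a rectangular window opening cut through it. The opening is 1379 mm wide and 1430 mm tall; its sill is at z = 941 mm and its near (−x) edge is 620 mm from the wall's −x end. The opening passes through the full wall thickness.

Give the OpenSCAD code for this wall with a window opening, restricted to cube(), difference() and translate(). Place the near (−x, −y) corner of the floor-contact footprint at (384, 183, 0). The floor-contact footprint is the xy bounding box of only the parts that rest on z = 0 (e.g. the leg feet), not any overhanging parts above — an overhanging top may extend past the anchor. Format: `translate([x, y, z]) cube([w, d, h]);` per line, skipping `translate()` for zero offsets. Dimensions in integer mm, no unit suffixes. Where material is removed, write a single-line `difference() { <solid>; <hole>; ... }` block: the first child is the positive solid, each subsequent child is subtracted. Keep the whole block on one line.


difference() { translate([384, 183, 0]) cube([3841, 178, 2834]); translate([1004, 183, 941]) cube([1379, 178, 1430]); }


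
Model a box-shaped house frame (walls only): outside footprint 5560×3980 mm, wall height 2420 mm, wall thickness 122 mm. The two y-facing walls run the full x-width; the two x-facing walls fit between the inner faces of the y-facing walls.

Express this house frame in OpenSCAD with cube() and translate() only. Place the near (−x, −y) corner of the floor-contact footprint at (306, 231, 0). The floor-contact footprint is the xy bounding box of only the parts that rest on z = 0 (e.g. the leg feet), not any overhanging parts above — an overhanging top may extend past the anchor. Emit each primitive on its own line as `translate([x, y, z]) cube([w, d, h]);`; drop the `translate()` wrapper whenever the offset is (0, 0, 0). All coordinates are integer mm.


translate([306, 231, 0]) cube([5560, 122, 2420]);
translate([306, 4089, 0]) cube([5560, 122, 2420]);
translate([306, 353, 0]) cube([122, 3736, 2420]);
translate([5744, 353, 0]) cube([122, 3736, 2420]);


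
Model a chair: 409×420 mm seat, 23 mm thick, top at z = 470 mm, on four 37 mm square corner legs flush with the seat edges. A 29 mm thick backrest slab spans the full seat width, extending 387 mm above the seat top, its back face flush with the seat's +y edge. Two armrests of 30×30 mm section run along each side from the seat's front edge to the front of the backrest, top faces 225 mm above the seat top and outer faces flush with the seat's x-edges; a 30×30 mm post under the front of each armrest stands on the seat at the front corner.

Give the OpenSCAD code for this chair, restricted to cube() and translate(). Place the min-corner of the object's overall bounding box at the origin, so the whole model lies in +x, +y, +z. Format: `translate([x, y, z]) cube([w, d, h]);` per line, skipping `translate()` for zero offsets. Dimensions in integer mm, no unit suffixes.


// leg_h = 470 - 23 = 447
// arm post h = 225 - 30 = 195
translate([0, 0, 447]) cube([409, 420, 23]);
cube([37, 37, 447]);
translate([372, 0, 0]) cube([37, 37, 447]);
translate([0, 383, 0]) cube([37, 37, 447]);
translate([372, 383, 0]) cube([37, 37, 447]);
translate([0, 391, 470]) cube([409, 29, 387]);
translate([0, 0, 665]) cube([30, 391, 30]);
translate([379, 0, 665]) cube([30, 391, 30]);
translate([0, 0, 470]) cube([30, 30, 195]);
translate([379, 0, 470]) cube([30, 30, 195]);


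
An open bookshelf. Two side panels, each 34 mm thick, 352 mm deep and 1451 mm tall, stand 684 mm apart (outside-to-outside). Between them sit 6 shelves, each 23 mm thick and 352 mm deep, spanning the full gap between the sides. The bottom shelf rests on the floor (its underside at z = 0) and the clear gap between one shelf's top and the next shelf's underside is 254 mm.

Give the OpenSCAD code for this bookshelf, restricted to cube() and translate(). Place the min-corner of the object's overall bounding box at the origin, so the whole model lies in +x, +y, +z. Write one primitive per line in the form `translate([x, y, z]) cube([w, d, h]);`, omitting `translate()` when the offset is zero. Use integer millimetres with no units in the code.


cube([34, 352, 1451]);
translate([650, 0, 0]) cube([34, 352, 1451]);
translate([34, 0, 0]) cube([616, 352, 23]);
translate([34, 0, 277]) cube([616, 352, 23]);
translate([34, 0, 554]) cube([616, 352, 23]);
translate([34, 0, 831]) cube([616, 352, 23]);
translate([34, 0, 1108]) cube([616, 352, 23]);
translate([34, 0, 1385]) cube([616, 352, 23]);


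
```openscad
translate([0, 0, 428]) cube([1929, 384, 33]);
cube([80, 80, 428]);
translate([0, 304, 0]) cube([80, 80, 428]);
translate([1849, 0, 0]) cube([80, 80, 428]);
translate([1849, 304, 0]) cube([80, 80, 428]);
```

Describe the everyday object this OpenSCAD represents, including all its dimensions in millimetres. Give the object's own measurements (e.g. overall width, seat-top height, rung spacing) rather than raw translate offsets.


A bench: a 1929×384 mm seat slab, 33 mm thick, top at z = 461 mm, on four 80×80 mm square legs flush with the seat corners and standing on z = 0.


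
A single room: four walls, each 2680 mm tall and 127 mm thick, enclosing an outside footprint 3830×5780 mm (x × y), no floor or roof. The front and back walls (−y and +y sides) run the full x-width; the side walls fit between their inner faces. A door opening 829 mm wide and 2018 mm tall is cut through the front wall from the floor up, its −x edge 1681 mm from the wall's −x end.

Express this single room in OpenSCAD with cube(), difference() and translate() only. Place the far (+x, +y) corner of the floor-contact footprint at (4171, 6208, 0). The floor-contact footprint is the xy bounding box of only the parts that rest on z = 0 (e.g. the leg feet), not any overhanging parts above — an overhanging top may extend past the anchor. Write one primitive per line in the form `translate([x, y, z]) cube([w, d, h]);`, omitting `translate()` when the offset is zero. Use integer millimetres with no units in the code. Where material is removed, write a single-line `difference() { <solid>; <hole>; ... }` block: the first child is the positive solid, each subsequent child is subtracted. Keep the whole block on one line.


difference() { translate([341, 428, 0]) cube([3830, 127, 2680]); translate([2022, 428, 0]) cube([829, 127, 2018]); }
translate([341, 6081, 0]) cube([3830, 127, 2680]);
translate([341, 555, 0]) cube([127, 5526, 2680]);
translate([4044, 555, 0]) cube([127, 5526, 2680]);


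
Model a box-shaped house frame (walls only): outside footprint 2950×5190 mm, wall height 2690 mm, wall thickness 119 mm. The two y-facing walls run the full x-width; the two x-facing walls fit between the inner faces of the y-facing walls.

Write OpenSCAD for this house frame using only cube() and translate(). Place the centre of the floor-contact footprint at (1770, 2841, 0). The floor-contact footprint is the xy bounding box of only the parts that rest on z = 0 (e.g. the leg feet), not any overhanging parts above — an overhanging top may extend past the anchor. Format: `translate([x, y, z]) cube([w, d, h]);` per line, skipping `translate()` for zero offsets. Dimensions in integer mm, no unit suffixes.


translate([295, 246, 0]) cube([2950, 119, 2690]);
translate([295, 5317, 0]) cube([2950, 119, 2690]);
translate([295, 365, 0]) cube([119, 4952, 2690]);
translate([3126, 365, 0]) cube([119, 4952, 2690]);


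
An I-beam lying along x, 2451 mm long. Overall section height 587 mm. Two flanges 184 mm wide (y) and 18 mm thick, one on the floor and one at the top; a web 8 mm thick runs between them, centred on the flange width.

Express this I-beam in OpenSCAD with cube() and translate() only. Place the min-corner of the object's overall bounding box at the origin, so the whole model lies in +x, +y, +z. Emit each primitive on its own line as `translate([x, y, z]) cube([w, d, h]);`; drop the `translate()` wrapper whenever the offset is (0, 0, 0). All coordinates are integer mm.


cube([2451, 184, 18]);
translate([0, 88, 18]) cube([2451, 8, 551]);
translate([0, 0, 569]) cube([2451, 184, 18]);


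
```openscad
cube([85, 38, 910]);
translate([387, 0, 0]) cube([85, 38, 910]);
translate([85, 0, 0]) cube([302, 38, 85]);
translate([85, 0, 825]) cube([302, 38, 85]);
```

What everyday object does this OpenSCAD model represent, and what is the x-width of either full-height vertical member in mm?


A picture frame. The border width is 85 mm.

Four thin pieces enclosing a rectangular opening — a picture frame. The two full-height stiles are 910 mm tall; the top rail sits at z = 825 and is 85 mm tall, so the border above the opening is 910 − 825 = 85 mm, matching the stile x-width.


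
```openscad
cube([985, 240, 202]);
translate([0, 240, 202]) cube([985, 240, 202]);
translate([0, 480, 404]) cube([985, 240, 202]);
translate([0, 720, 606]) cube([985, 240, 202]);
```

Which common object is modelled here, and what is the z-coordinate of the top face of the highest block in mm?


A staircase. The total rise is 808 mm.

4 identical blocks, each offset up and back from the previous — a staircase. Each step is 202 mm tall and there are 4 of them, so the total rise is 4 × 202 = 808 mm.


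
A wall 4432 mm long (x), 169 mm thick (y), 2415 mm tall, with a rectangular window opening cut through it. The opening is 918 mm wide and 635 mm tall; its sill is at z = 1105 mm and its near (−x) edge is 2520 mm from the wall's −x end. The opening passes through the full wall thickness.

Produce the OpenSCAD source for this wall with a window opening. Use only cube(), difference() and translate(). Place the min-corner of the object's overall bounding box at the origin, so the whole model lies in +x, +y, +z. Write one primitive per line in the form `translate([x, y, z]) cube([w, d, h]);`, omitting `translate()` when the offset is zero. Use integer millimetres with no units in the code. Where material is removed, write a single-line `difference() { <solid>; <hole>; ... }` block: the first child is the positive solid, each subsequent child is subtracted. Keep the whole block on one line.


difference() { cube([4432, 169, 2415]); translate([2520, 0, 1105]) cube([918, 169, 635]); }


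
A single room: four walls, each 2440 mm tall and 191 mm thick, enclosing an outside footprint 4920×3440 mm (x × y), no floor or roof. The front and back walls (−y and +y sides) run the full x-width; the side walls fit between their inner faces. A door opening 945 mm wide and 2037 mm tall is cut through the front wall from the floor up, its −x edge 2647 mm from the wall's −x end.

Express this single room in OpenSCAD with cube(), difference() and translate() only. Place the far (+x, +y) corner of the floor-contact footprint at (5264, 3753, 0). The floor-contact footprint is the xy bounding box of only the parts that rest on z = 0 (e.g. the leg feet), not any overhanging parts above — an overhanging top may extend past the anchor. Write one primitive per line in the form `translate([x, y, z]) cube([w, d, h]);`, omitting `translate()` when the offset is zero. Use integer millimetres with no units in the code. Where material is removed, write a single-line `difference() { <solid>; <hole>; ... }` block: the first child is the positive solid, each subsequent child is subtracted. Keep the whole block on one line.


difference() { translate([344, 313, 0]) cube([4920, 191, 2440]); translate([2991, 313, 0]) cube([945, 191, 2037]); }
translate([344, 3562, 0]) cube([4920, 191, 2440]);
translate([344, 504, 0]) cube([191, 3058, 2440]);
translate([5073, 504, 0]) cube([191, 3058, 2440]);


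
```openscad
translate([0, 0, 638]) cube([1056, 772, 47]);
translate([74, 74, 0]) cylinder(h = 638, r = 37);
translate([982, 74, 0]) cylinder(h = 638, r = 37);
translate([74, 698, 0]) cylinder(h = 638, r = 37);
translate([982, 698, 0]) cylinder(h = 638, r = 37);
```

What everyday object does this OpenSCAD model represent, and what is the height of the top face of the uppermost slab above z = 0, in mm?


A table. The table height is 685 mm.

A 1056×772×47 slab sits at z = 638 on four Ø74 mm round legs — a table. The top surface is at 638 + 47 = 685 mm.


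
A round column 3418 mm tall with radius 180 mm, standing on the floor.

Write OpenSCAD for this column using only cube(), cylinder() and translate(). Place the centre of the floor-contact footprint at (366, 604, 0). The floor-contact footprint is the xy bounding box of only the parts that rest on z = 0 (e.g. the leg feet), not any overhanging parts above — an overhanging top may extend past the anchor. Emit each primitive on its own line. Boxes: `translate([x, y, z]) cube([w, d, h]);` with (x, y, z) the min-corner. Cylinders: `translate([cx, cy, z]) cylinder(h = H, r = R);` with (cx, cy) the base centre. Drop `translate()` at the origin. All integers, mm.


translate([366, 604, 0]) cylinder(h = 3418, r = 180);


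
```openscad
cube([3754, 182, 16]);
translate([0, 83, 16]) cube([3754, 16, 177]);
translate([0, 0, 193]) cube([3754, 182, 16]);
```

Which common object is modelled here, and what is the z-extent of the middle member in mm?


An I-beam. The web height is 177 mm.

Two wide flanges with a thin centred web — an I-beam. Overall 209 mm minus two 16 mm flanges gives a web of 209 − 2·16 = 177 mm.


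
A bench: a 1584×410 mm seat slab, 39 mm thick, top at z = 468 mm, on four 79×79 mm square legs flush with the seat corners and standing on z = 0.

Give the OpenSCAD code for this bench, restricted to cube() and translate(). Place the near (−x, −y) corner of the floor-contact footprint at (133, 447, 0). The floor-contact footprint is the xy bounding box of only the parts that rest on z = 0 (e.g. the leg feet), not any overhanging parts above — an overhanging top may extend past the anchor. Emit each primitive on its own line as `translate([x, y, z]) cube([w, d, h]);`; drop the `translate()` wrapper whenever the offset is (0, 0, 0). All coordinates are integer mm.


// leg_h = 468 − 39 = 429
translate([133, 447, 429]) cube([1584, 410, 39]);
translate([133, 447, 0]) cube([79, 79, 429]);
translate([133, 778, 0]) cube([79, 79, 429]);
translate([1638, 447, 0]) cube([79, 79, 429]);
translate([1638, 778, 0]) cube([79, 79, 429]);


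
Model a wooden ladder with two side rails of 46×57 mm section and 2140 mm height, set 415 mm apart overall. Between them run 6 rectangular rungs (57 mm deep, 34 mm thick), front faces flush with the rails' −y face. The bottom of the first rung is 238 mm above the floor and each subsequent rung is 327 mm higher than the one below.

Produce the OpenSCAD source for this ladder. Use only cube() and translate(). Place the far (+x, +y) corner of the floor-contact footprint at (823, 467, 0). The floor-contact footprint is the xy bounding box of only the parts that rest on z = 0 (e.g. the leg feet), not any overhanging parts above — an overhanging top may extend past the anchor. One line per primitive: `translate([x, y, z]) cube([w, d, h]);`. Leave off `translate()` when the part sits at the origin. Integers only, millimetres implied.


translate([408, 410, 0]) cube([46, 57, 2140]);
translate([777, 410, 0]) cube([46, 57, 2140]);
translate([454, 410, 238]) cube([323, 57, 34]);
translate([454, 410, 565]) cube([323, 57, 34]);
translate([454, 410, 892]) cube([323, 57, 34]);
translate([454, 410, 1219]) cube([323, 57, 34]);
translate([454, 410, 1546]) cube([323, 57, 34]);
translate([454, 410, 1873]) cube([323, 57, 34]);


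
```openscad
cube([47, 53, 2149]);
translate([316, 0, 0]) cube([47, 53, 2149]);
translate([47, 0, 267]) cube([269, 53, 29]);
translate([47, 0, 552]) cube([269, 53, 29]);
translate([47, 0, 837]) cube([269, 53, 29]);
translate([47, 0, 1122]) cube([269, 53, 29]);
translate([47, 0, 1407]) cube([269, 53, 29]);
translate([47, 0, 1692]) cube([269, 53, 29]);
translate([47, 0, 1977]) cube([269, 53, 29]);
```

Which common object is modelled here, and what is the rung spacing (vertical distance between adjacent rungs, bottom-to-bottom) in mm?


A ladder. The rung spacing is 285 mm.

Two tall 47×53 posts with 7 short bars between them — a ladder. Adjacent rungs sit at z = 267 and z = 552, so the spacing is 552 − 267 = 285 mm.


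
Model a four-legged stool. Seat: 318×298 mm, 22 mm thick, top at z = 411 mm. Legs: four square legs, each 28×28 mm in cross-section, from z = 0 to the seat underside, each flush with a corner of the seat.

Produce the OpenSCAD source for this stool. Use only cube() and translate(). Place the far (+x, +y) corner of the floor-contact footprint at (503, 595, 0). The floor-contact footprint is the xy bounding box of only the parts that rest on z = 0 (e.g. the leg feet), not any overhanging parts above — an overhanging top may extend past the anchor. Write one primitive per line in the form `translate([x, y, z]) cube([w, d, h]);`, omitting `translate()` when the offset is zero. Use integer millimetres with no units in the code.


translate([185, 297, 389]) cube([318, 298, 22]);
translate([185, 297, 0]) cube([28, 28, 389]);
translate([475, 297, 0]) cube([28, 28, 389]);
translate([185, 567, 0]) cube([28, 28, 389]);
translate([475, 567, 0]) cube([28, 28, 389]);


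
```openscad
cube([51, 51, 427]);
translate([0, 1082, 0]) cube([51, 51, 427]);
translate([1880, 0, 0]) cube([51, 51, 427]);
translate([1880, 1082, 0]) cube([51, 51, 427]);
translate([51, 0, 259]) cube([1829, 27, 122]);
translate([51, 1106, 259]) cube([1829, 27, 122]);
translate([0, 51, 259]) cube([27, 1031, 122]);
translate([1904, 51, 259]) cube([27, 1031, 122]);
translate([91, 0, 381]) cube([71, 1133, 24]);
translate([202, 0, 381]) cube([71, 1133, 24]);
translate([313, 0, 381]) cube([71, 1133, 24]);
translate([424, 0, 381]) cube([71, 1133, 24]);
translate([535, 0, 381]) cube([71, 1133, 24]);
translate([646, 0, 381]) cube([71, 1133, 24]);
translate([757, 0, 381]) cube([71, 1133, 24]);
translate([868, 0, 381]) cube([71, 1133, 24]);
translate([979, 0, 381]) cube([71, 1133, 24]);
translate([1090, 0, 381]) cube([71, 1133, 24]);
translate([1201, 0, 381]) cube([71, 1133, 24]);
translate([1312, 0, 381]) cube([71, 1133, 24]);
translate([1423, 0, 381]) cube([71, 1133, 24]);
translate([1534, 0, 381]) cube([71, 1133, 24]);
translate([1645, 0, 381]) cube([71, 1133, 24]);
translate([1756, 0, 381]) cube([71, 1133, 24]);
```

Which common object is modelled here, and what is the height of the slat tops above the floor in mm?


A bed frame. The slat-top height is 405 mm.

Four posts, four rails, and a row of slats — a bed frame. Slats sit on the rails at z = 259 + 122 = 381; with slat thickness 24, the top is 405 mm.


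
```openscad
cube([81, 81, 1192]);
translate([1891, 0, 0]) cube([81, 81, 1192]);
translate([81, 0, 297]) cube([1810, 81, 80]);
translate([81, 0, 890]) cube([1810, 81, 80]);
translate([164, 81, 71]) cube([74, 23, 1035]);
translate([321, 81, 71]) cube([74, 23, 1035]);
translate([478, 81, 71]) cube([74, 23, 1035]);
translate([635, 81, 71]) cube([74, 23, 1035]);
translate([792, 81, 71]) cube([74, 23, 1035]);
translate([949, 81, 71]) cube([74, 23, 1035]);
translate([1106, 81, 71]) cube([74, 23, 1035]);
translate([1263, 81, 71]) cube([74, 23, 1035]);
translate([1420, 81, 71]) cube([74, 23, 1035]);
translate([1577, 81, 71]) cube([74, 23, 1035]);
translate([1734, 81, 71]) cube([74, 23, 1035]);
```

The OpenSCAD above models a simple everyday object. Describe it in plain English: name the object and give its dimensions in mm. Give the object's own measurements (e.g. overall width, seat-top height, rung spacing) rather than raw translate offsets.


A fence section. Two 81×81 mm posts, 1192 mm tall, stand on the floor with a clear span of 1810 mm between their inner faces. Two horizontal rails of 81×80 mm section span the gap between the posts with their undersides at z = 297 mm and z = 890 mm, flush with the posts' −y face. 11 pickets, each 74 mm wide, 23 mm thick and 1035 mm tall, are fixed to the +y face of the rails with their bottoms at z = 71 mm, spaced across the span with a 83 mm gap after the −x post and between neighbouring pickets and before the +x post.


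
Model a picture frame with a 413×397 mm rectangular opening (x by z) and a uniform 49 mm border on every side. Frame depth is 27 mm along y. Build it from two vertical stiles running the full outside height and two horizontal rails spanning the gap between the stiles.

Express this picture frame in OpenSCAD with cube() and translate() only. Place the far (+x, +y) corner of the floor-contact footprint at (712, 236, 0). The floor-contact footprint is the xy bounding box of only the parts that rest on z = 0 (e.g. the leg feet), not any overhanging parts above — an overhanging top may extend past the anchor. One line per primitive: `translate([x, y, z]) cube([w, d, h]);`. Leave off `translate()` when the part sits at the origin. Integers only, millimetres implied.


translate([201, 209, 0]) cube([49, 27, 495]);
translate([663, 209, 0]) cube([49, 27, 495]);
translate([250, 209, 0]) cube([413, 27, 49]);
translate([250, 209, 446]) cube([413, 27, 49]);


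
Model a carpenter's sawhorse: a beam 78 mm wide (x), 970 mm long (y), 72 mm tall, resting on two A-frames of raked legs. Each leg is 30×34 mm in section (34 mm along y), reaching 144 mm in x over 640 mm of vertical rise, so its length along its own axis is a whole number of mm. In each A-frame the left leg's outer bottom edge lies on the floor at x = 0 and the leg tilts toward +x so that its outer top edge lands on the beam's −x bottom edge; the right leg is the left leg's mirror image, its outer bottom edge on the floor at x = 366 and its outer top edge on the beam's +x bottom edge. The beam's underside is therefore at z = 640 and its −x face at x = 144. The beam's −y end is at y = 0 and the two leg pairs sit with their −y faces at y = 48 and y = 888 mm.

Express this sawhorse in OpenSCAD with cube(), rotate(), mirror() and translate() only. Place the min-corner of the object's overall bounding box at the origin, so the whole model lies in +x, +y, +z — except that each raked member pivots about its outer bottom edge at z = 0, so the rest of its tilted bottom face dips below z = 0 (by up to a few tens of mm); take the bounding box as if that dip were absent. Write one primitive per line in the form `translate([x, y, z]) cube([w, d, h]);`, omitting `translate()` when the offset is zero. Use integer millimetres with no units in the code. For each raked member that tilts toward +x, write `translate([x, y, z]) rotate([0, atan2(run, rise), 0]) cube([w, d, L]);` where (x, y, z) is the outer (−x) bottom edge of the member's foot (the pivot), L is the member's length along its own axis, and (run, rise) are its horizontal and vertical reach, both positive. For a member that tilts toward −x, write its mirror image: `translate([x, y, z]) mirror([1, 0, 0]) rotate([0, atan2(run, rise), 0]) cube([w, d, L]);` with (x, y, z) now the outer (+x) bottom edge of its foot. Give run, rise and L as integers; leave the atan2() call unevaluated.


translate([144, 0, 640]) cube([78, 970, 72]);
translate([0, 48, 0]) rotate([0, atan2(144, 640), 0]) cube([30, 34, 656]);
translate([366, 48, 0]) mirror([1, 0, 0]) rotate([0, atan2(144, 640), 0]) cube([30, 34, 656]);
translate([0, 888, 0]) rotate([0, atan2(144, 640), 0]) cube([30, 34, 656]);
translate([366, 888, 0]) mirror([1, 0, 0]) rotate([0, atan2(144, 640), 0]) cube([30, 34, 656]);


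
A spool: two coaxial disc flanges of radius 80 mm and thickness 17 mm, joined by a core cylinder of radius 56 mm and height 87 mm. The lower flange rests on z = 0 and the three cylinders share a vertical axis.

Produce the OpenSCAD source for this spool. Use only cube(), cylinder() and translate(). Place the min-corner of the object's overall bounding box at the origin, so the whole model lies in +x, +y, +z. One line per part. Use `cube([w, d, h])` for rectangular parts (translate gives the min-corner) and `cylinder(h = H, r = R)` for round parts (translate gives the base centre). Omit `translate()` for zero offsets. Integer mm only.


translate([80, 80, 0]) cylinder(h = 17, r = 80);
translate([80, 80, 17]) cylinder(h = 87, r = 56);
translate([80, 80, 104]) cylinder(h = 17, r = 80);


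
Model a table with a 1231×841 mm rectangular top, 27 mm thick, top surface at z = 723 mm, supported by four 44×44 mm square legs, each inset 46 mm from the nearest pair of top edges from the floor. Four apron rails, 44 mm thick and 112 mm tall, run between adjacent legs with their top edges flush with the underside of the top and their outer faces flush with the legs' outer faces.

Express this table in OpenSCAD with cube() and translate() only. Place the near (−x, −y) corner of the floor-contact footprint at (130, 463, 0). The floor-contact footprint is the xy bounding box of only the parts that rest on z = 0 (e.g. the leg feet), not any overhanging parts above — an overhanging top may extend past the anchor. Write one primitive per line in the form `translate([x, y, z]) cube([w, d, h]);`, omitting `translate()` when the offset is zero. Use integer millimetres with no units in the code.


// leg_h = 723 - 27 = 696
// apron z = 696 - 112 = 584
translate([84, 417, 696]) cube([1231, 841, 27]);
translate([130, 463, 0]) cube([44, 44, 696]);
translate([1225, 463, 0]) cube([44, 44, 696]);
translate([130, 1168, 0]) cube([44, 44, 696]);
translate([1225, 1168, 0]) cube([44, 44, 696]);
translate([174, 463, 584]) cube([1051, 44, 112]);
translate([174, 1168, 584]) cube([1051, 44, 112]);
translate([130, 507, 584]) cube([44, 661, 112]);
translate([1225, 507, 584]) cube([44, 661, 112]);


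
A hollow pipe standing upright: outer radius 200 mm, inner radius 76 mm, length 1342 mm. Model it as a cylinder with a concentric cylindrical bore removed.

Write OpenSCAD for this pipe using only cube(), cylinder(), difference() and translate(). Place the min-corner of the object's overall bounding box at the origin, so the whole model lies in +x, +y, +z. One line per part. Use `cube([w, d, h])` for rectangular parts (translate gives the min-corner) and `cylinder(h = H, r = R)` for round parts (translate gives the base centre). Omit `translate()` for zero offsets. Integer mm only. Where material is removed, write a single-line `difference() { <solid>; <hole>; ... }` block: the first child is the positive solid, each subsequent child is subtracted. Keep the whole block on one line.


difference() { translate([200, 200, 0]) cylinder(h = 1342, r = 200); translate([200, 200, 0]) cylinder(h = 1342, r = 76); }


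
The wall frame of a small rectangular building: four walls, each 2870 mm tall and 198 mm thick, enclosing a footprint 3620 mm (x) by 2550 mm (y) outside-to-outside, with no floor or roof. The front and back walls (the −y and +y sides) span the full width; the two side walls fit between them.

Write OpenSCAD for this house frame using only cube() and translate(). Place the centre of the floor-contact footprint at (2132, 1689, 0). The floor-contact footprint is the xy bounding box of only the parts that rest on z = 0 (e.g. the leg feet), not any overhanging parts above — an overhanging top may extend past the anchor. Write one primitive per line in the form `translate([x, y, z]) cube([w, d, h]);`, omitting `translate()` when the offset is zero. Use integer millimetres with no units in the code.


translate([322, 414, 0]) cube([3620, 198, 2870]);
translate([322, 2766, 0]) cube([3620, 198, 2870]);
translate([322, 612, 0]) cube([198, 2154, 2870]);
translate([3744, 612, 0]) cube([198, 2154, 2870]);


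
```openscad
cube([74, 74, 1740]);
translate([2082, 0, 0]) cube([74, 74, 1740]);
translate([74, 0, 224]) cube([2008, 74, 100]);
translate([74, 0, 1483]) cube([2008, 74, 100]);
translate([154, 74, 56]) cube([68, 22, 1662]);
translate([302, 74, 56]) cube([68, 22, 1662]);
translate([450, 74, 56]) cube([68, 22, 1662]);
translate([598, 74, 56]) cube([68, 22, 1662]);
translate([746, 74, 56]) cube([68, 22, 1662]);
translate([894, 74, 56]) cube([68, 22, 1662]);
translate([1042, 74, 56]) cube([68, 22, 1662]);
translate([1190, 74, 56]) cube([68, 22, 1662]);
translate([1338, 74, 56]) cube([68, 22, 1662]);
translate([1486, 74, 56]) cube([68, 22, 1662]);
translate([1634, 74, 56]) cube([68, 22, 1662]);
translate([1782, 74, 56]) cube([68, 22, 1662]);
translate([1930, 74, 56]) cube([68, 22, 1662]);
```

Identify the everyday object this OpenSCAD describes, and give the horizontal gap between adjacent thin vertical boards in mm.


A fence section. The picket gap is 80 mm.

Two posts, two rails, 13 pickets — a fence section. Span 2008 mm holds 13 pickets of 68 mm with 14 equal gaps: ⌊(2008 − 13·68) / 14⌋ = 80 mm.


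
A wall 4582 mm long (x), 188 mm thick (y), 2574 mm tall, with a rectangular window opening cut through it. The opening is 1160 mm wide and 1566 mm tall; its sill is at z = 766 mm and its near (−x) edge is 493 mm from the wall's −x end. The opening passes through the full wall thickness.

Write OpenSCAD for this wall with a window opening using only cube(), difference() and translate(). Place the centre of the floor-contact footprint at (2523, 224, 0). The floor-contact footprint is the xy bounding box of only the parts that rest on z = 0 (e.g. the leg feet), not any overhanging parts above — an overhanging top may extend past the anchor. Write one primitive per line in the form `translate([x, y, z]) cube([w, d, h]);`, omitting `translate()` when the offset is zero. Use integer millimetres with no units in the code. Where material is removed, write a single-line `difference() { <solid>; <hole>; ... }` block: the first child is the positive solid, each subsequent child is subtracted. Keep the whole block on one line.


difference() { translate([232, 130, 0]) cube([4582, 188, 2574]); translate([725, 130, 766]) cube([1160, 188, 1566]); }


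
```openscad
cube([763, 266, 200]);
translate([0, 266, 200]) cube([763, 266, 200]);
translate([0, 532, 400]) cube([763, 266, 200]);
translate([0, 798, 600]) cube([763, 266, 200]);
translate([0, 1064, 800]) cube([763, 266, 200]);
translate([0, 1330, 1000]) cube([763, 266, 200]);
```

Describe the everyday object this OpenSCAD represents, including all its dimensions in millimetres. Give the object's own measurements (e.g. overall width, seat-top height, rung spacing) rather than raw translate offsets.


A straight staircase of 6 solid steps. Each step is 763 mm wide (x), 266 mm deep (y, the going) and 200 mm tall (the rise). The first step rests on the floor; each subsequent step sits one going further in +y and one rise higher in +z, directly behind and above the previous step with no overlap.


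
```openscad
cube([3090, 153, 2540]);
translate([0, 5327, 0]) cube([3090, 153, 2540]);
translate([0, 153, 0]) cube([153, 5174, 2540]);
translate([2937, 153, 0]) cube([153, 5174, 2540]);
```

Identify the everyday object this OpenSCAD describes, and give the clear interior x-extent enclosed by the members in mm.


A house (or room) frame. The interior width is 2784 mm.

Four 2540 mm walls enclosing a rectangle with no floor or roof — a room or house frame. Outside width is 3090 mm and wall thickness is 153 mm, so the interior width is 3090 − 2 × 153 = 2784 mm.


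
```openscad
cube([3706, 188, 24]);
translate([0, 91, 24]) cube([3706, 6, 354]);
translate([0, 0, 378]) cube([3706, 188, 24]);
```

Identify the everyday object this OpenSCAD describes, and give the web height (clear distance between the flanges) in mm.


An I-beam. The web height is 354 mm.

Two wide flanges with a thin centred web — an I-beam. Overall 402 mm minus two 24 mm flanges gives a web of 402 − 2·24 = 354 mm.


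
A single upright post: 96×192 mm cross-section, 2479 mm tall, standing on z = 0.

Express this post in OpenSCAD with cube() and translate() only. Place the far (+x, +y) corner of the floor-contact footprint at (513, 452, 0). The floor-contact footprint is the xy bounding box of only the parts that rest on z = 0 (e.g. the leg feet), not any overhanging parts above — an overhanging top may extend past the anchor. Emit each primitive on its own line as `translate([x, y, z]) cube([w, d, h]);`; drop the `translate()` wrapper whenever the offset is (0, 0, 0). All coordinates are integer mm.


translate([417, 260, 0]) cube([96, 192, 2479]);


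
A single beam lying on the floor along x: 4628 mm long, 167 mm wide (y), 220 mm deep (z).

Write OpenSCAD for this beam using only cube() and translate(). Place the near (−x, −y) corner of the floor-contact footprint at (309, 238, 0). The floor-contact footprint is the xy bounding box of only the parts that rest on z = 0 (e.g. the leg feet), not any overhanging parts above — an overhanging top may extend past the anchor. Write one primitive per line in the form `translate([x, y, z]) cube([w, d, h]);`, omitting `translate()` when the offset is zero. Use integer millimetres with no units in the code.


translate([309, 238, 0]) cube([4628, 167, 220]);


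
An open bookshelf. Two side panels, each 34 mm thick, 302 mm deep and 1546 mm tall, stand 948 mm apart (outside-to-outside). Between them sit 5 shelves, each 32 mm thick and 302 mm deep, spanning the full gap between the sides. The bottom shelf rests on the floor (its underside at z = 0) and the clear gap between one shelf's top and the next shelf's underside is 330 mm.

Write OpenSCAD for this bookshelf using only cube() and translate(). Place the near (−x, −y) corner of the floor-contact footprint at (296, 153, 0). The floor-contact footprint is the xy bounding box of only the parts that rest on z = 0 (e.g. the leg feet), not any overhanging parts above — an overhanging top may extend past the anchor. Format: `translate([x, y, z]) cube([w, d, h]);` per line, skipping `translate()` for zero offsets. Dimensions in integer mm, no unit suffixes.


translate([296, 153, 0]) cube([34, 302, 1546]);
translate([1210, 153, 0]) cube([34, 302, 1546]);
translate([330, 153, 0]) cube([880, 302, 32]);
translate([330, 153, 362]) cube([880, 302, 32]);
translate([330, 153, 724]) cube([880, 302, 32]);
translate([330, 153, 1086]) cube([880, 302, 32]);
translate([330, 153, 1448]) cube([880, 302, 32]);


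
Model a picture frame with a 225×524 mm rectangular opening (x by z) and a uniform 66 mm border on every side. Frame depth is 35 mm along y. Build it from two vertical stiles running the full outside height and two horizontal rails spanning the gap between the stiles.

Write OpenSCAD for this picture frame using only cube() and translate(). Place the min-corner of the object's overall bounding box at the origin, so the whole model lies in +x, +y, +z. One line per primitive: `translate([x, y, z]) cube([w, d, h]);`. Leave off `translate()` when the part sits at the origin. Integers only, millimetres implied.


cube([66, 35, 656]);
translate([291, 0, 0]) cube([66, 35, 656]);
translate([66, 0, 0]) cube([225, 35, 66]);
translate([66, 0, 590]) cube([225, 35, 66]);


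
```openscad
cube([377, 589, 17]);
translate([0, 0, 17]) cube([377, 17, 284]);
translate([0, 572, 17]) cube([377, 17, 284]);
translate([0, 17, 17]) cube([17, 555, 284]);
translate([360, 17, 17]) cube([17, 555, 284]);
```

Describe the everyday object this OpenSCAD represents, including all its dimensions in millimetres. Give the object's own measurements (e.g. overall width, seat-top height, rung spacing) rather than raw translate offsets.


An open-topped rectangular box: outside dimensions 377×589×301 mm, with a uniform wall and base thickness of 17 mm. The base is a full 377×589 slab on the floor; four walls sit on top of the base. The front and back walls (the −y and +y sides) span the full width; the two side walls fit between them.


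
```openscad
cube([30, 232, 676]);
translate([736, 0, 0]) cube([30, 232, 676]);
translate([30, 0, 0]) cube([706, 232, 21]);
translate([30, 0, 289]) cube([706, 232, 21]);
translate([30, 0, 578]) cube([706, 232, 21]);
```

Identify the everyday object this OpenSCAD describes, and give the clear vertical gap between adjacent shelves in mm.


A bookshelf. The clear shelf gap is 268 mm.

Two tall side panels with 3 horizontal boards between them — a bookshelf. The first two shelf undersides are at z = 0 and z = 289; with shelf thickness 21, the clear gap is 289 − 0 − 21 = 268 mm.


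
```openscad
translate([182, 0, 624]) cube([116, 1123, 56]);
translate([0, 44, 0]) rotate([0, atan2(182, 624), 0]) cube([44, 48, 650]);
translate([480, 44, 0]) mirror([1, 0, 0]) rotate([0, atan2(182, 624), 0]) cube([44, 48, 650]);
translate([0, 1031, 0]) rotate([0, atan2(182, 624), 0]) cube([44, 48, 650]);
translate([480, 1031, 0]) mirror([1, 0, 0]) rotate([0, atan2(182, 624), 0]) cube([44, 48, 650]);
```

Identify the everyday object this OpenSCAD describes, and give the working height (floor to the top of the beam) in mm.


A sawhorse. The overall height is 680 mm.

A beam across two mirrored pairs of raked legs — a sawhorse. The beam's underside is at z = 624 (matching the legs' vertical rise in atan2(182, 624)) and the beam is 56 mm tall, so its top is at 624 + 56 = 680 mm. The raked legs top out at the beam's underside, so that is the highest point.
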